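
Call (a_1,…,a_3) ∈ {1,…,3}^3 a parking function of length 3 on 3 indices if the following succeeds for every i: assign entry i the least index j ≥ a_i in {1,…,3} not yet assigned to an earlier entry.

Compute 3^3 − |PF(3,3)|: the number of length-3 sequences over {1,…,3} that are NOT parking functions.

11

Count = (4−3)·4^(3−1) = 1 · 16 = 16
E.g. (2,2,3) → sorted (2,2,3): b_1=2>1, not a PF.
Total 27; non-PF = 27−16 = 11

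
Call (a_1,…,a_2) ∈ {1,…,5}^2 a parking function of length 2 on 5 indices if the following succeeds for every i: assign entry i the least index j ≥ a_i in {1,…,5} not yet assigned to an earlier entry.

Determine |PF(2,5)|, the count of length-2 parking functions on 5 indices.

24

|PF(2,5)| = (5−2+1)·(5+1)^(2−1) = 4 · 6 = 24
E.g. (1,1) → sorted (1,1): b_i ≤ 3+i ∀i, a PF.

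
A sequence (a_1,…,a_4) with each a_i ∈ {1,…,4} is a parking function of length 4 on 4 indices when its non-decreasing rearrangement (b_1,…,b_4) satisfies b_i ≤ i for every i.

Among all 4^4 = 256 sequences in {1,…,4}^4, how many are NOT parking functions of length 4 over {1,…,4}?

131

|PF| = 1·5^3 = 1×125 = 125 [KW]
E.g. (3,3,2,4) → sorted (2,3,3,4): b_1=2>1, not a PF.
Total 256; non-PF = 256−125 = 131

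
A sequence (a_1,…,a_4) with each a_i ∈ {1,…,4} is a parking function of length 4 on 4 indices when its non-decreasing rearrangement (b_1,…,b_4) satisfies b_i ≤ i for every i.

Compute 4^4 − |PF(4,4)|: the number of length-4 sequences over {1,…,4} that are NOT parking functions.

|PF| = (4−4+1)·(4+1)^(4−1) = 1·125 = 125
Check (4,3,3,4) → sorted (3,3,4,4): b_1=3>1, not a PF.
So 256 − 125 = 131 fail.

131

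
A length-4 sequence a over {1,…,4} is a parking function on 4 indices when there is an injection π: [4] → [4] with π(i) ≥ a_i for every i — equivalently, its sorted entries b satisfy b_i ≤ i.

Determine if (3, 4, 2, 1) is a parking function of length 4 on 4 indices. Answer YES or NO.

Sorted: b = (1, 2, 3, 4).
  b_1=1 ≤ 1
  b_2=2 ≤ 2
  b_3=3 ≤ 3
  b_4=4 ≤ 4
All bounds hold ⇒ YES

YES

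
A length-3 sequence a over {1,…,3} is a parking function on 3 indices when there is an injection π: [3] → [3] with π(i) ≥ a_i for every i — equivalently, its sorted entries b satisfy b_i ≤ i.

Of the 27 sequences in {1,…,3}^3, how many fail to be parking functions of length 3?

11

|PF(3,3)| = (3−3+1)·(3+1)^(3−1) = 1 · 16 = 16
E.g. (3,2,2) → sorted (2,2,3): b_1=2>1, not a PF.
Total 27; non-PF = 27−16 = 11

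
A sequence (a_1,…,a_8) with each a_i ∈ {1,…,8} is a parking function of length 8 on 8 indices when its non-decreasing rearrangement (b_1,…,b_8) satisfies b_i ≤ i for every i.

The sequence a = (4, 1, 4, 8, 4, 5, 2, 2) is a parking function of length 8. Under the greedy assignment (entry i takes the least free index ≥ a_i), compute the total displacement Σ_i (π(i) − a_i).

Σπ(i) = 1+…+8 = 36; Σa = 4+1+4+8+4+5+2+2 = 30; disp = 36−30 = 6.

6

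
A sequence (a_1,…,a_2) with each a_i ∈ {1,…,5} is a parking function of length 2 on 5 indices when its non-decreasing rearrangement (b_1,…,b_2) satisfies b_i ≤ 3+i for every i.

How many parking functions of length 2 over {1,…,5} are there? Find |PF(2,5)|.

24

|PF(2,5)| = 4·6^1 = 4×6 = 24 [KW]
Example (5,1) → sorted (1,5): b_i ≤ 3+i ∀i, a PF.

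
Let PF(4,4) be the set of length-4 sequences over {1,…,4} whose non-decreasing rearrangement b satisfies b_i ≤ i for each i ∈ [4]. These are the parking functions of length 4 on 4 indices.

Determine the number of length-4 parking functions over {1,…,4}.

125

Count = 1·5^3 = 1 · 125 = 125 (Konheim–Weiss)
One tuple (1,1,3,4) → sorted (1,1,3,4): b_i ≤ i ∀i, a PF.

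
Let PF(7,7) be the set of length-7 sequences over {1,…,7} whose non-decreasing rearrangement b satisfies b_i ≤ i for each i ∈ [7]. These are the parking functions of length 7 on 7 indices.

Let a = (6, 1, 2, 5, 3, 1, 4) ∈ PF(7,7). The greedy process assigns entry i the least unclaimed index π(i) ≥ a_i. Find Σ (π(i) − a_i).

6

Σπ = 7·8/2 = 28 (π permutes [7]); Σa = 6+1+2+5+3+1+4 = 22; disp = 28−22 = 6.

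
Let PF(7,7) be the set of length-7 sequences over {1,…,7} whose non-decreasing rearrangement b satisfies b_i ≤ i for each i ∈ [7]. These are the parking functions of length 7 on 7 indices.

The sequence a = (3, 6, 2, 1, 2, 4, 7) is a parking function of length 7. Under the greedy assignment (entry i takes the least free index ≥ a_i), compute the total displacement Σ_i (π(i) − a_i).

Σπ = 7·8/2 = 28 (π permutes [7]); Σa = 3+6+2+1+2+4+7 = 25; disp = 28−25 = 3.

3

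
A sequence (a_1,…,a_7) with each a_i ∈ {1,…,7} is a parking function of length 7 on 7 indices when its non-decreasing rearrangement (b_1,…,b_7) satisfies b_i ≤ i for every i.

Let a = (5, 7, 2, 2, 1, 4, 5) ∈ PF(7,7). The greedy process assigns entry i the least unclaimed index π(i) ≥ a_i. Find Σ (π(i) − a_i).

Σπ(i) = 1+…+7 = 28; Σa = 5+7+2+2+1+4+5 = 26; disp = 28−26 = 2.

2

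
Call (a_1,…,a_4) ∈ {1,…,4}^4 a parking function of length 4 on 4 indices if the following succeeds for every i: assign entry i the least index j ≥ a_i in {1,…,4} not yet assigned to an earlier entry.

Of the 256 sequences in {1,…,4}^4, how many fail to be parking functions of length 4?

Count = 1·5^3 = 1×125 = 125 (Pollak)
One tuple (3,4,4,1) → sorted (1,3,4,4): b_2=3>2, not a PF.
4^4 − 125 = 256 − 125 = 131

131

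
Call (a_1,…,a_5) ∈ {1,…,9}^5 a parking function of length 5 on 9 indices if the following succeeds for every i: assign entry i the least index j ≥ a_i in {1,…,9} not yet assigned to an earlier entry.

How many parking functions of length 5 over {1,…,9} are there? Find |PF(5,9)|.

50000

|PF(5,9)| = (9−5+1)·(9+1)^(5−1) = 5·10000 = 50000
E.g. (5,3,3,5,4) → sorted (3,3,4,5,5): b_i ≤ 4+i ∀i, a PF.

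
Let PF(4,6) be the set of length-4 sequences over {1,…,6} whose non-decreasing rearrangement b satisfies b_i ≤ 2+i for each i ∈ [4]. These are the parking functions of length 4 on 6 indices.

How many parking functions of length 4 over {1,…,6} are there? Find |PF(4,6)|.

#PF = (6−4+1)·(6+1)^(4−1) = 3 · 343 = 1029 (Pollak)
Example (1,4,3,4) → sorted (1,3,4,4): b_i ≤ 2+i ∀i, a PF.

1029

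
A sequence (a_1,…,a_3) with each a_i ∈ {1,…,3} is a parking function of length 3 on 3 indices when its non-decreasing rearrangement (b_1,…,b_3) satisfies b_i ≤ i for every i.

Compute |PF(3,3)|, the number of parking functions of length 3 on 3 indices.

16

#PF = (3−3+1)·(3+1)^(3−1) = 1 · 16 = 16 (Pollak)
Example (1,3,1) → sorted (1,1,3): b_i ≤ i ∀i, a PF.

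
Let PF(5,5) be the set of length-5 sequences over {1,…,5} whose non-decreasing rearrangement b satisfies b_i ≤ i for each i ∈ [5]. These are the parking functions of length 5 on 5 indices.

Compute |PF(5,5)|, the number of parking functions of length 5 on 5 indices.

#PF = (5−5+1)·(5+1)^(5−1) = 1 · 1296 = 1296 (Pollak)
Example (3,2,5,1,3) → sorted (1,2,3,3,5): b_i ≤ i ∀i, a PF.

1296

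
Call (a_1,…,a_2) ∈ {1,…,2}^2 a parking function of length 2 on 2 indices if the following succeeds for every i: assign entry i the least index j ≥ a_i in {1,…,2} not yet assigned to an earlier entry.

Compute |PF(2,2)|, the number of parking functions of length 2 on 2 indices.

3

#PF = (2−2+1)·(2+1)^(2−1) = 1·3 = 3 (Konheim–Weiss)
Check (1,2) → sorted (1,2): b_i ≤ i ∀i, a PF.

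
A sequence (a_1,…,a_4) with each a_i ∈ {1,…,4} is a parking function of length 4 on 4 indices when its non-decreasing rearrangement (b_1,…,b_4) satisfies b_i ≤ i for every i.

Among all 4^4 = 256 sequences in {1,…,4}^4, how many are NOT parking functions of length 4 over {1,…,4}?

131

#PF = 1·5^3 = 1×125 = 125 (Konheim–Weiss)
E.g. (4,3,4,1) → sorted (1,3,4,4): b_2=3>2, not a PF.
4^4 − 125 = 256 − 125 = 131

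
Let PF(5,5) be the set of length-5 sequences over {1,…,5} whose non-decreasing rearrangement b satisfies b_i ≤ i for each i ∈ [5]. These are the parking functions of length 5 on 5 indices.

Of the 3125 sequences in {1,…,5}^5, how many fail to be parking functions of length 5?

1829

Count = 1·6^4 = 1×1296 = 1296
One tuple (5,5,5,5,2) → sorted (2,5,5,5,5): b_1=2>1, not a PF.
Total 3125; non-PF = 3125−1296 = 1829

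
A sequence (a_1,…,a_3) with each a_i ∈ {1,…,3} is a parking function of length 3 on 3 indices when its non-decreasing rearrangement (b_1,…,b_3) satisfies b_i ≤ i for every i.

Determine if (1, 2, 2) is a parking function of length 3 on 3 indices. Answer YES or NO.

YES

Order a: b = (1, 2, 2).
  b_1=1 ≤ 1
  b_2=2 ≤ 2
  b_3=2 ≤ 3
All bounds hold ⇒ YES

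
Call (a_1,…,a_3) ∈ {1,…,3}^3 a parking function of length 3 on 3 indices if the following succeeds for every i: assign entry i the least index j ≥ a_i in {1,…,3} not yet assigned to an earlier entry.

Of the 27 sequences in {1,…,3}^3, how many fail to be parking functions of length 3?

11

#PF = (4−3)·4^(3−1) = 1·16 = 16 (Pollak)
E.g. (3,2,2) → sorted (2,2,3): b_1=2>1, not a PF.
Total 27; non-PF = 27−16 = 11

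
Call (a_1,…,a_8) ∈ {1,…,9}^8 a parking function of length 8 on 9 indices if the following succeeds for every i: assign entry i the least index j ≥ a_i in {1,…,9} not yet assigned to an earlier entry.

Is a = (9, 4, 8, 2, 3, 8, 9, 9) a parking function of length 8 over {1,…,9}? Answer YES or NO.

NO

Order a: b = (2, 3, 4, 8, 8, 9, 9, 9).
  b_1=2 ≤ 2
  b_2=3 ≤ 3
  b_3=4 ≤ 4
  b_4=8 > 5
  fails at i=4 ⇒ NO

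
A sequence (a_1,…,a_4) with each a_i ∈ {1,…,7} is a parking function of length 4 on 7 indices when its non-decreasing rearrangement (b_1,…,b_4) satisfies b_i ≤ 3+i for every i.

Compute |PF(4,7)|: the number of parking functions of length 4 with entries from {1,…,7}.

#PF = (7+1−4)·(7+1)^{4−1} = 4 · 512 = 2048 [KW]
One tuple (2,1,1,3) → sorted (1,1,2,3): b_i ≤ 3+i ∀i, a PF.

2048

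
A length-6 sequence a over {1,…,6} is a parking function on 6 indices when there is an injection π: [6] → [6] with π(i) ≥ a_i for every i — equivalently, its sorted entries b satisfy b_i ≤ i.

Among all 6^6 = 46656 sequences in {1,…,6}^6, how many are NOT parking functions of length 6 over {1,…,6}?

29849

Count = (6+1−6)·(6+1)^{6−1} = 1·16807 = 16807 [KW]
Example (3,2,4,6,4,4) → sorted (2,3,4,4,4,6): b_1=2>1, not a PF.
Total 46656; non-PF = 46656−16807 = 29849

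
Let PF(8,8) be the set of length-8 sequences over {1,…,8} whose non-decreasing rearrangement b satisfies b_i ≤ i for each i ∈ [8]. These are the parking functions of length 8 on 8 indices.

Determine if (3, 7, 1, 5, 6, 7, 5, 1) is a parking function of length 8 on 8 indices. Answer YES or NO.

Rearranged: b = (1, 1, 3, 5, 5, 6, 7, 7).
  b_1=1 ≤ 1
  b_2=1 ≤ 2
  b_3=3 ≤ 3
  b_4=5 > 4
  fails at i=4 ⇒ NO

NO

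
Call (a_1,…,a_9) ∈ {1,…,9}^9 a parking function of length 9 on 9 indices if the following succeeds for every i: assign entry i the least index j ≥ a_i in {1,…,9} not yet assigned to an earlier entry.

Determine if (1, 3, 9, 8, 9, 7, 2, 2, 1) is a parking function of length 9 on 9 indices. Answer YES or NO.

NO

Order a: b = (1, 1, 2, 2, 3, 7, 8, 9, 9).
  b_1=1 ≤ 1
  b_2=1 ≤ 2
  b_3=2 ≤ 3
  b_4=2 ≤ 4
  b_5=3 ≤ 5
  b_6=7 > 6
  fails at i=6 ⇒ NO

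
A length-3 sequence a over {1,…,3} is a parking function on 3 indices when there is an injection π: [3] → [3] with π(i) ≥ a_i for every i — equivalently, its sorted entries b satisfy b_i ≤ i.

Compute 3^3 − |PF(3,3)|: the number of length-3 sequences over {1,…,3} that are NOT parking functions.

Count = 1·4^2 = 1 · 16 = 16
Example (2,3,3) → sorted (2,3,3): b_1=2>1, not a PF.
Total 27; non-PF = 27−16 = 11

11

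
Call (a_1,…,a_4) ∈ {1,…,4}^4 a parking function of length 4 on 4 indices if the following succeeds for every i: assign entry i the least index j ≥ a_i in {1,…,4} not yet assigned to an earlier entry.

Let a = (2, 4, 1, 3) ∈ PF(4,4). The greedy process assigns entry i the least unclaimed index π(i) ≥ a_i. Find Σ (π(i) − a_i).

0

Σπ = 4·5/2 = 10 (π permutes [4]); Σa = 2+4+1+3 = 10; disp = 10−10 = 0.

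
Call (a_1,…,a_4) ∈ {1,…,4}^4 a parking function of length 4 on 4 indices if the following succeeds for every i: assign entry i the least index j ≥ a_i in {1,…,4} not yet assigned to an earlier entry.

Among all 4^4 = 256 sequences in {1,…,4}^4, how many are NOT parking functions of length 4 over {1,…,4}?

131

Count = 1·5^3 = 1 · 125 = 125
E.g. (4,1,3,4) → sorted (1,3,4,4): b_2=3>2, not a PF.
Total 256; non-PF = 256−125 = 131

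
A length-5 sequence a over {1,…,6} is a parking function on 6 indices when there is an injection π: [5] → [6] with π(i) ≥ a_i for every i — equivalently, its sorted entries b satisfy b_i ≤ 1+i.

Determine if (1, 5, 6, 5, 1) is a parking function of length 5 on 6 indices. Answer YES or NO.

Rearranged: b = (1, 1, 5, 5, 6).
  b_1=1 ≤ 2
  b_2=1 ≤ 3
  b_3=5 > 4
  fails at i=3 ⇒ NO

NO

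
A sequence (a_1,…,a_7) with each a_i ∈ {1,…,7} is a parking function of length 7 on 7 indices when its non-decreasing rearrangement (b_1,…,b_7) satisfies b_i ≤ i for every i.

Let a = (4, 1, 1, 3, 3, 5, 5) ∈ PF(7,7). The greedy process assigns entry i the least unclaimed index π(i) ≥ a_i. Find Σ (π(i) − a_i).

6

Σπ(i) = 1+…+7 = 28; Σa = 4+1+1+3+3+5+5 = 22; disp = 28−22 = 6.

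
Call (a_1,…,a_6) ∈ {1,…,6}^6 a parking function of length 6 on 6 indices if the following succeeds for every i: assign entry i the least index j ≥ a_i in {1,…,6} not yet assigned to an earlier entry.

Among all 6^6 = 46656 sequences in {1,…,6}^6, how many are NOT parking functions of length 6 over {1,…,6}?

#PF = (6+1−6)·(6+1)^{6−1} = 1·16807 = 16807 (Konheim–Weiss)
E.g. (2,6,6,2,2,5) → sorted (2,2,2,5,6,6): b_1=2>1, not a PF.
6^6 − 16807 = 46656 − 16807 = 29849

29849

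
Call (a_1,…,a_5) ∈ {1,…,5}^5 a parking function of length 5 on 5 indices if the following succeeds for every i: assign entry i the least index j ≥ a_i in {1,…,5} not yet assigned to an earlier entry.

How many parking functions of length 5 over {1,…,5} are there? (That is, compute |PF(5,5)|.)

Count = (6−5)·6^(5−1) = 1 · 1296 = 1296
E.g. (1,2,4,3,2) → sorted (1,2,2,3,4): b_i ≤ i ∀i, a PF.

1296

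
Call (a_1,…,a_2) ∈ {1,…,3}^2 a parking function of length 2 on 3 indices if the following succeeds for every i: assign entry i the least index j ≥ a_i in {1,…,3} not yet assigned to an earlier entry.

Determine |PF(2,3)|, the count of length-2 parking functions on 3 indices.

#PF = 2·4^1 = 2 · 4 = 8
Check (3,1) → sorted (1,3): b_i ≤ 1+i ∀i, a PF.

8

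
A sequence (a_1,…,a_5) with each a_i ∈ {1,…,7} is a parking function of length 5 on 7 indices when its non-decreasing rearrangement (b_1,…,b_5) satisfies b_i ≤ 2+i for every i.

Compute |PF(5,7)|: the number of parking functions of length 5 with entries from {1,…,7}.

Count = (8−5)·8^(5−1) = 3×4096 = 12288 [KW]
One tuple (2,4,6,7,4) → sorted (2,4,4,6,7): b_i ≤ 2+i ∀i, a PF.

12288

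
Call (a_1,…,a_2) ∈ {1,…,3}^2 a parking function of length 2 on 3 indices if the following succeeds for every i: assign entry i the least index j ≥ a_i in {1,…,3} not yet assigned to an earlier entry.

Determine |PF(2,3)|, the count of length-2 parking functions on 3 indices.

8

|PF(2,3)| = (3+1−2)·(3+1)^{2−1} = 2·4 = 8 (Konheim–Weiss)
Check (3,2) → sorted (2,3): b_i ≤ 1+i ∀i, a PF.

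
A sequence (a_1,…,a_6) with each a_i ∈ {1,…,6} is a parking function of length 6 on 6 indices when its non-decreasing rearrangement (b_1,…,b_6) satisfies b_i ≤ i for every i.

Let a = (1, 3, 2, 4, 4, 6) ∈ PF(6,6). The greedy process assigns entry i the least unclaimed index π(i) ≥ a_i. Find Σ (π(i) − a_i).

1

Σπ = 6·7/2 = 21 (π permutes [6]); Σa = 1+3+2+4+4+6 = 20; disp = 21−20 = 1.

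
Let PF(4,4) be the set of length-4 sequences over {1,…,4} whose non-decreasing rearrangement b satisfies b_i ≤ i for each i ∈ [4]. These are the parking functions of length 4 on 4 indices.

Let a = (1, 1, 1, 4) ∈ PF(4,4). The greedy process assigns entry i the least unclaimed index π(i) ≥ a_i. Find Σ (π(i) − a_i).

3

Σπ = 10 ({1..4} each once); Σa = 1+1+1+4 = 7; disp = 10−7 = 3.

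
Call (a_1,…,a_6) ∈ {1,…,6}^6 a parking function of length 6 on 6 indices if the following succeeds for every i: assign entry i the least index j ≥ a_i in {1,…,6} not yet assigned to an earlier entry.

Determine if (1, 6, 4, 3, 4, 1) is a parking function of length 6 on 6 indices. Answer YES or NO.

Order a: b = (1, 1, 3, 4, 4, 6).
  b_1=1 ≤ 1
  b_2=1 ≤ 2
  b_3=3 ≤ 3
  b_4=4 ≤ 4
  b_5=4 ≤ 5
  b_6=6 ≤ 6
All bounds hold ⇒ YES

YES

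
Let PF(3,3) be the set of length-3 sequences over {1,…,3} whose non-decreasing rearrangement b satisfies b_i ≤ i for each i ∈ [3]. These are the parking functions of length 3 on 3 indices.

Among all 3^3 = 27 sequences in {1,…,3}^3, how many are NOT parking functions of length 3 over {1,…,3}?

Count = (4−3)·4^(3−1) = 1 · 16 = 16 (Konheim–Weiss)
Check (3,3,3) → sorted (3,3,3): b_1=3>1, not a PF.
Total 27; non-PF = 27−16 = 11

11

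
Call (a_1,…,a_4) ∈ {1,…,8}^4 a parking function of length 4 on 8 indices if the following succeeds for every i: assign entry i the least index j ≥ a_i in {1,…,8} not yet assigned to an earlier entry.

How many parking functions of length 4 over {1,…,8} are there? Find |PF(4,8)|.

3645

|PF(4,8)| = (8+1−4)·(8+1)^{4−1} = 5 · 729 = 3645 (Pollak)
Check (2,3,2,1) → sorted (1,2,2,3): b_i ≤ 4+i ∀i, a PF.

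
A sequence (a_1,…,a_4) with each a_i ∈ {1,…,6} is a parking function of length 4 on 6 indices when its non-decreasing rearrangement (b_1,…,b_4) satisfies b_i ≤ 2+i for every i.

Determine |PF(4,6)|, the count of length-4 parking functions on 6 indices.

1029

#PF = (6−4+1)·(6+1)^(4−1) = 3 · 343 = 1029
One tuple (5,3,2,6) → sorted (2,3,5,6): b_i ≤ 2+i ∀i, a PF.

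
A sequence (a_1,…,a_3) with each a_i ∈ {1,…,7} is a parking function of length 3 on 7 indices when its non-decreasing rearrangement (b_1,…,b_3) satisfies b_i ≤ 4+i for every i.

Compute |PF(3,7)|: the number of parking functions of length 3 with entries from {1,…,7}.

|PF(3,7)| = (7+1−3)·(7+1)^{3−1} = 5×64 = 320
Example (3,2,3) → sorted (2,3,3): b_i ≤ 4+i ∀i, a PF.

320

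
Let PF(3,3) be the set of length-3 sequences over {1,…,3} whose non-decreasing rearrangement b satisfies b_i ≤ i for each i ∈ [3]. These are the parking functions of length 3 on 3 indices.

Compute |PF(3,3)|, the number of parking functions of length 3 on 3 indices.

16

|PF| = 1·4^2 = 1×16 = 16 [KW]
E.g. (2,1,1) → sorted (1,1,2): b_i ≤ i ∀i, a PF.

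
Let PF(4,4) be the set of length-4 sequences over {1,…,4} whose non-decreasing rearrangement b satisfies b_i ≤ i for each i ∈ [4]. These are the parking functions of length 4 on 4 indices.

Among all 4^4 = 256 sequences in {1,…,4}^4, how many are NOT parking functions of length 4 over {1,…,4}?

131

#PF = (5−4)·5^(4−1) = 1×125 = 125 (Pollak)
One tuple (1,4,4,4) → sorted (1,4,4,4): b_2=4>2, not a PF.
4^4 − 125 = 256 − 125 = 131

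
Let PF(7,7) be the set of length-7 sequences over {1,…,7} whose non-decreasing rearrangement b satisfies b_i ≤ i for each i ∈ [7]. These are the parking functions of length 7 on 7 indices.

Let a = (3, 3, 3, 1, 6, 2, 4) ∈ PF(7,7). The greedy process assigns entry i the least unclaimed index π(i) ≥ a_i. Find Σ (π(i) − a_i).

6

Σπ = 28 ({1..7} each once); Σa = 3+3+3+1+6+2+4 = 22; disp = 28−22 = 6.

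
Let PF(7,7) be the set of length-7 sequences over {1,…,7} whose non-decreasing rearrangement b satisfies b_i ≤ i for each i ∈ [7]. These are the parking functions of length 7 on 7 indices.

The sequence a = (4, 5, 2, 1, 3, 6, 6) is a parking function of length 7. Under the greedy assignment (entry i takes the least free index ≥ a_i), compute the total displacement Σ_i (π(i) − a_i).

1

Σπ = 28 ({1..7} each once); Σa = 4+5+2+1+3+6+6 = 27; disp = 28−27 = 1.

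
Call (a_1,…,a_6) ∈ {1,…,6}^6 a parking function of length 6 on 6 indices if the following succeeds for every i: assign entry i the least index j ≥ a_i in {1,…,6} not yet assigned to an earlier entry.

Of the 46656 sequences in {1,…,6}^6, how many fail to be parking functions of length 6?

29849

|PF| = 1·7^5 = 1 · 16807 = 16807 (Pollak)
E.g. (4,5,3,5,3,5) → sorted (3,3,4,5,5,5): b_1=3>1, not a PF.
6^6 − 16807 = 46656 − 16807 = 29849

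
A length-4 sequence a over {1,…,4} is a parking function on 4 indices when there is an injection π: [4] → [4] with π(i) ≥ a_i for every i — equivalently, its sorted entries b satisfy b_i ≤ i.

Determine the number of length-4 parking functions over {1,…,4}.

125

|PF| = (5−4)·5^(4−1) = 1×125 = 125 [KW]
E.g. (2,1,2,4) → sorted (1,2,2,4): b_i ≤ i ∀i, a PF.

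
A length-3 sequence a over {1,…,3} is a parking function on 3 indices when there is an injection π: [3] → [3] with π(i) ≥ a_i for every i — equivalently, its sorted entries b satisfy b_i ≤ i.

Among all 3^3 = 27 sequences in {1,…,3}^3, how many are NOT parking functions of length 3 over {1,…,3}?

11

|PF(3,3)| = (3−3+1)·(3+1)^(3−1) = 1×16 = 16 (Konheim–Weiss)
One tuple (3,2,2) → sorted (2,2,3): b_1=2>1, not a PF.
So 27 − 16 = 11 fail.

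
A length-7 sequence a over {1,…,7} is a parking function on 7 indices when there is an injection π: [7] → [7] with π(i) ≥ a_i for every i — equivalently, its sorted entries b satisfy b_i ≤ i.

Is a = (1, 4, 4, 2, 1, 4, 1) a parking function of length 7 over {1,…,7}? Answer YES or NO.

YES

Sorted: b = (1, 1, 1, 2, 4, 4, 4).
  b_1=1 ≤ 1
  b_2=1 ≤ 2
  b_3=1 ≤ 3
  b_4=2 ≤ 4
  b_5=4 ≤ 5
  b_6=4 ≤ 6
  b_7=4 ≤ 7
All bounds hold ⇒ YES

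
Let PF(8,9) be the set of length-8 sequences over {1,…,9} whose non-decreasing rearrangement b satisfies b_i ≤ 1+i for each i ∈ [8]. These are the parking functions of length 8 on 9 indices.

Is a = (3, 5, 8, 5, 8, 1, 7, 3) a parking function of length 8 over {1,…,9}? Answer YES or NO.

Order a: b = (1, 3, 3, 5, 5, 7, 8, 8).
  b_1=1 ≤ 2
  b_2=3 ≤ 3
  b_3=3 ≤ 4
  b_4=5 ≤ 5
  b_5=5 ≤ 6
  b_6=7 ≤ 7
  b_7=8 ≤ 8
  b_8=8 ≤ 9
All bounds hold ⇒ YES

YES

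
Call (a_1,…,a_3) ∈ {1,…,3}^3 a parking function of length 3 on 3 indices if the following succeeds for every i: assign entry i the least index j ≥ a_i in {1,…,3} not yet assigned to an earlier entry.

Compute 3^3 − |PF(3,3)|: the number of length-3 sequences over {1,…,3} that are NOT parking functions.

#PF = (3−3+1)·(3+1)^(3−1) = 1 · 16 = 16
Example (2,3,2) → sorted (2,2,3): b_1=2>1, not a PF.
So 27 − 16 = 11 fail.

11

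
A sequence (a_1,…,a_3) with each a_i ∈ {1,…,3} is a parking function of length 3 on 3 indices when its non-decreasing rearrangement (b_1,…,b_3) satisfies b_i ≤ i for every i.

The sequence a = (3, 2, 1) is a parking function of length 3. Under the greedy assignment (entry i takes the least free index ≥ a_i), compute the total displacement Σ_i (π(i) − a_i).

Σπ(i) = 1+…+3 = 6; Σa = 3+2+1 = 6; disp = 6−6 = 0.

0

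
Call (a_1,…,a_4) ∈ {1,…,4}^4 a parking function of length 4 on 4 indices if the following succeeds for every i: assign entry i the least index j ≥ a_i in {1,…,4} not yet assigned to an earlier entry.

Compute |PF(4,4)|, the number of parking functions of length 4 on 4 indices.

|PF| = (4−4+1)·(4+1)^(4−1) = 1·125 = 125 [KW]
E.g. (3,3,2,1) → sorted (1,2,3,3): b_i ≤ i ∀i, a PF.

125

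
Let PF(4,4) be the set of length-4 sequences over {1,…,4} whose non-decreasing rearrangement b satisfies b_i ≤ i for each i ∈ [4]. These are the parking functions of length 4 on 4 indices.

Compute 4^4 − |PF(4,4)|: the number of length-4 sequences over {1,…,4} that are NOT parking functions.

131

|PF| = (4−4+1)·(4+1)^(4−1) = 1 · 125 = 125
E.g. (4,2,4,4) → sorted (2,4,4,4): b_1=2>1, not a PF.
So 256 − 125 = 131 fail.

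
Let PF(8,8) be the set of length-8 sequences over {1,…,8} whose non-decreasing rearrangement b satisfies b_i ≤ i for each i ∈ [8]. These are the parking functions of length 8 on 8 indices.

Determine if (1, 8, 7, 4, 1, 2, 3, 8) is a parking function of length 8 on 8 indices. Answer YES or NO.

NO

Sorted: b = (1, 1, 2, 3, 4, 7, 8, 8).
  b_1=1 ≤ 1
  b_2=1 ≤ 2
  b_3=2 ≤ 3
  b_4=3 ≤ 4
  b_5=4 ≤ 5
  b_6=7 > 6
  fails at i=6 ⇒ NO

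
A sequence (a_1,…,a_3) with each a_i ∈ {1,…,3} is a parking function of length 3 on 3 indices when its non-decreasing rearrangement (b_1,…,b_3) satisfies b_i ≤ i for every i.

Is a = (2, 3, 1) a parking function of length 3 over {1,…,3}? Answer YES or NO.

YES

Rearranged: b = (1, 2, 3).
  b_1=1 ≤ 1
  b_2=2 ≤ 2
  b_3=3 ≤ 3
All bounds hold ⇒ YES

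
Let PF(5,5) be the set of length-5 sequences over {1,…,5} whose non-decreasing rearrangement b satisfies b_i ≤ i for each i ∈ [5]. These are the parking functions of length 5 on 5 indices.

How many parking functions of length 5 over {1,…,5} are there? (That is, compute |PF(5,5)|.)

1296

Count = (6−5)·6^(5−1) = 1×1296 = 1296
One tuple (1,2,2,5,2) → sorted (1,2,2,2,5): b_i ≤ i ∀i, a PF.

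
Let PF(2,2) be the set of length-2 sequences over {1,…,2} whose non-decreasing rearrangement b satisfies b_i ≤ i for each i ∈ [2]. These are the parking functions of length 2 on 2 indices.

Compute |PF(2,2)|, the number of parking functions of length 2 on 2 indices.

|PF(2,2)| = (3−2)·3^(2−1) = 1·3 = 3 (Konheim–Weiss)
Check (1,1) → sorted (1,1): b_i ≤ i ∀i, a PF.

3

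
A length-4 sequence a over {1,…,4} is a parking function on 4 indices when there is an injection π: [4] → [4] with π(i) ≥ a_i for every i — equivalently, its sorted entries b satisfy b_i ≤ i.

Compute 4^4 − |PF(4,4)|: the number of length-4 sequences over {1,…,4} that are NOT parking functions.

131

|PF| = (4+1−4)·(4+1)^{4−1} = 1 · 125 = 125 (Pollak)
Check (4,3,4,1) → sorted (1,3,4,4): b_2=3>2, not a PF.
So 256 − 125 = 131 fail.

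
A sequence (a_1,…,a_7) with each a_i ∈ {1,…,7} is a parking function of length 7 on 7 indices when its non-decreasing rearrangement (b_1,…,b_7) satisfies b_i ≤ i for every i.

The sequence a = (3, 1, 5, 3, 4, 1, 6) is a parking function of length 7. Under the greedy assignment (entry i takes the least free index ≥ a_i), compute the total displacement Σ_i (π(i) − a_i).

5

Σπ(i) = 1+…+7 = 28; Σa = 3+1+5+3+4+1+6 = 23; disp = 28−23 = 5.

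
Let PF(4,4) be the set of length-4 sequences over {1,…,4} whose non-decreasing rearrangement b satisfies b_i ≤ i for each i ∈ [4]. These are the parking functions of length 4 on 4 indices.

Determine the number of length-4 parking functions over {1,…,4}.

Count = (5−4)·5^(4−1) = 1 · 125 = 125
Example (2,3,1,4) → sorted (1,2,3,4): b_i ≤ i ∀i, a PF.

125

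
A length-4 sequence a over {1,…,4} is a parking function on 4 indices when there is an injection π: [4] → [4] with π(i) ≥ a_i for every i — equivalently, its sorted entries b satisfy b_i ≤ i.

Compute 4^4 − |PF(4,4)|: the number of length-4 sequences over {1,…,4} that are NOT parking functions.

#PF = (4+1−4)·(4+1)^{4−1} = 1 · 125 = 125 [KW]
Example (3,3,1,3) → sorted (1,3,3,3): b_2=3>2, not a PF.
So 256 − 125 = 131 fail.

131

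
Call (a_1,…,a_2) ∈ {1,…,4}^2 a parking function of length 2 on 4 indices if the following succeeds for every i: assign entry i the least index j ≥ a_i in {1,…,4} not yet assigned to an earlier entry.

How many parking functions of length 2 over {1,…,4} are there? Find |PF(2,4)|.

|PF(2,4)| = (5−2)·5^(2−1) = 3·5 = 15 [KW]
Example (4,1) → sorted (1,4): b_i ≤ 2+i ∀i, a PF.

15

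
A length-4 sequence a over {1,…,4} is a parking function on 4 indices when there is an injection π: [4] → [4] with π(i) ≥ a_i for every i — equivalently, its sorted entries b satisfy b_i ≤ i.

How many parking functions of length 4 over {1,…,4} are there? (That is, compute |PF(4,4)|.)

Count = (4−4+1)·(4+1)^(4−1) = 1·125 = 125 (Konheim–Weiss)
Example (1,4,3,1) → sorted (1,1,3,4): b_i ≤ i ∀i, a PF.

125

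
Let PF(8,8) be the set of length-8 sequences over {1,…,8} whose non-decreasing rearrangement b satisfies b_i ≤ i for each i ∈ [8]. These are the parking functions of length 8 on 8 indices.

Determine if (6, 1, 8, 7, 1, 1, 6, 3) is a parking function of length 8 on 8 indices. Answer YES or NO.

Order a: b = (1, 1, 1, 3, 6, 6, 7, 8).
  b_1=1 ≤ 1
  b_2=1 ≤ 2
  b_3=1 ≤ 3
  b_4=3 ≤ 4
  b_5=6 > 5
  fails at i=5 ⇒ NO

NO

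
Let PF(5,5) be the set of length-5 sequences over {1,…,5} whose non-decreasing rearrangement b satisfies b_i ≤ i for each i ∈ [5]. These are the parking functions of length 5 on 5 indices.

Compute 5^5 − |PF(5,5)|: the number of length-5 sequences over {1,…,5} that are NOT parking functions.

1829

#PF = 1·6^4 = 1·1296 = 1296 (Konheim–Weiss)
Example (5,3,5,4,2) → sorted (2,3,4,5,5): b_1=2>1, not a PF.
Total 3125; non-PF = 3125−1296 = 1829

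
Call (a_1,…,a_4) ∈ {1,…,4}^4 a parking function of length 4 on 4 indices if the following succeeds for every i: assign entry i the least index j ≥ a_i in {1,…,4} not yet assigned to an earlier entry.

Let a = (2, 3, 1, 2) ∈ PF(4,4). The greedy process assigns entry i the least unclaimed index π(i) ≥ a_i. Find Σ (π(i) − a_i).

Σπ(i) = 1+…+4 = 10; Σa = 2+3+1+2 = 8; disp = 10−8 = 2.

2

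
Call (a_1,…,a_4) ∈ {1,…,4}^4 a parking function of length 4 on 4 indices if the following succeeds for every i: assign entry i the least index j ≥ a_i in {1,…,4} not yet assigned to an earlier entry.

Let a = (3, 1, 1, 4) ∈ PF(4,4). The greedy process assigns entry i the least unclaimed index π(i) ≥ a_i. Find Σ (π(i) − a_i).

1

Σπ = 4·5/2 = 10 (π permutes [4]); Σa = 3+1+1+4 = 9; disp = 10−9 = 1.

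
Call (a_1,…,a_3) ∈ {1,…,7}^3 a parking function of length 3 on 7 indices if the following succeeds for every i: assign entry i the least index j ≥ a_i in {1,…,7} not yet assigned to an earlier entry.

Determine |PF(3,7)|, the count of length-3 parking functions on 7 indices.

|PF(3,7)| = (7+1−3)·(7+1)^{3−1} = 5 · 64 = 320
E.g. (4,5,7) → sorted (4,5,7): b_i ≤ 4+i ∀i, a PF.

320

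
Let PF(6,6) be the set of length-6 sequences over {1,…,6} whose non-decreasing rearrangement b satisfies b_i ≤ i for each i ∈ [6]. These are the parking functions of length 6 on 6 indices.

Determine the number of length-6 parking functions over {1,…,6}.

16807

|PF(6,6)| = 1·7^5 = 1 · 16807 = 16807 (Konheim–Weiss)
One tuple (5,2,2,3,1,6) → sorted (1,2,2,3,5,6): b_i ≤ i ∀i, a PF.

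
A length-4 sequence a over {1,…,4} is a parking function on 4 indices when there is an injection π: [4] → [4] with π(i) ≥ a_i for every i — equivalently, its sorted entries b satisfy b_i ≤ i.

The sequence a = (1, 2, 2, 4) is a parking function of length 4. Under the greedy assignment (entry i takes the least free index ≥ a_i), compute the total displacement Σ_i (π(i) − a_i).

1

Σπ = 4·5/2 = 10 (π permutes [4]); Σa = 1+2+2+4 = 9; disp = 10−9 = 1.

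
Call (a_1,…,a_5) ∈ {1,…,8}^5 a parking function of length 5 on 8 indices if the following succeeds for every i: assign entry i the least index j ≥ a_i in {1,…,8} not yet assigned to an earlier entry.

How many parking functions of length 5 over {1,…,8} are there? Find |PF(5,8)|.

26244

Count = (8+1−5)·(8+1)^{5−1} = 4×6561 = 26244
One tuple (1,2,6,3,6) → sorted (1,2,3,6,6): b_i ≤ 3+i ∀i, a PF.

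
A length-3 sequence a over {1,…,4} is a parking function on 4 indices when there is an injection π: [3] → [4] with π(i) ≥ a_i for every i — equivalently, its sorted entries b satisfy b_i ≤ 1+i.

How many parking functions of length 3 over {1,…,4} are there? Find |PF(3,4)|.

50

Count = (4+1−3)·(4+1)^{3−1} = 2×25 = 50 [KW]
Example (4,1,2) → sorted (1,2,4): b_i ≤ 1+i ∀i, a PF.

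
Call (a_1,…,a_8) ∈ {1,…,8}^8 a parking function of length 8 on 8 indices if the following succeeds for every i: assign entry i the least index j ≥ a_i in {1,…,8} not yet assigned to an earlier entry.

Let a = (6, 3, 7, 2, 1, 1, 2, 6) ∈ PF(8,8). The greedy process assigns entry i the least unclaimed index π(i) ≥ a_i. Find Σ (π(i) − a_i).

8

Σπ(i) = 1+…+8 = 36; Σa = 6+3+7+2+1+1+2+6 = 28; disp = 36−28 = 8.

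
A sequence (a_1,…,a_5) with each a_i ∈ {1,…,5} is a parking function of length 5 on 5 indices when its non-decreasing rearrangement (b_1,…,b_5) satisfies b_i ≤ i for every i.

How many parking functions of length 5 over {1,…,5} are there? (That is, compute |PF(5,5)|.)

#PF = (5+1−5)·(5+1)^{5−1} = 1·1296 = 1296 (Konheim–Weiss)
One tuple (5,1,4,3,2) → sorted (1,2,3,4,5): b_i ≤ i ∀i, a PF.

1296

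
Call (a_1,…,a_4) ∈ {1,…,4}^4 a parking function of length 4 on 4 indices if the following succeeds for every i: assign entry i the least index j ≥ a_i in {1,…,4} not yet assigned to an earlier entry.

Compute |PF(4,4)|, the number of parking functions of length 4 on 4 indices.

125

#PF = 1·5^3 = 1 · 125 = 125 [KW]
One tuple (3,1,1,1) → sorted (1,1,1,3): b_i ≤ i ∀i, a PF.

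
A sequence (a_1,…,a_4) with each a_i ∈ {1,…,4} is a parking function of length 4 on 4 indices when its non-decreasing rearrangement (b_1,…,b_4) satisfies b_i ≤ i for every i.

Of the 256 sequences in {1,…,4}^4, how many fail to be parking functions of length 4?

|PF(4,4)| = (5−4)·5^(4−1) = 1×125 = 125
Check (3,3,2,4) → sorted (2,3,3,4): b_1=2>1, not a PF.
So 256 − 125 = 131 fail.

131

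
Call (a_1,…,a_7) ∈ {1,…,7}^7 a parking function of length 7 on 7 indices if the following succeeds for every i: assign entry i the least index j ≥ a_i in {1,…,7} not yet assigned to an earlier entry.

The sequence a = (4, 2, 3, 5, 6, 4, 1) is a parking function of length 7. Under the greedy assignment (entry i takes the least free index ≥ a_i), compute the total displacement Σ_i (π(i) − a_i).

Σπ(i) = 1+…+7 = 28; Σa = 4+2+3+5+6+4+1 = 25; disp = 28−25 = 3.

3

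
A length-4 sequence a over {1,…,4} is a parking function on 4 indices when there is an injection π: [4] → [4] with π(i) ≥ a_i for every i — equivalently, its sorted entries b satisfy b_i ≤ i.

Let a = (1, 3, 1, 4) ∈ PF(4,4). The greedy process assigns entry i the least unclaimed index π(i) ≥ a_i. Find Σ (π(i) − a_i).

Σπ(i) = 1+…+4 = 10; Σa = 1+3+1+4 = 9; disp = 10−9 = 1.

1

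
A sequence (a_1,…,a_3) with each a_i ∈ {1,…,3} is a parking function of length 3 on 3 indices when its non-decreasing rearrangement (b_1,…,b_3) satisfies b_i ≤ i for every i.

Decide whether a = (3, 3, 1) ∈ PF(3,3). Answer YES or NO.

Order a: b = (1, 3, 3).
  b_1=1 ≤ 1
  b_2=3 > 2
  fails at i=2 ⇒ NO

NO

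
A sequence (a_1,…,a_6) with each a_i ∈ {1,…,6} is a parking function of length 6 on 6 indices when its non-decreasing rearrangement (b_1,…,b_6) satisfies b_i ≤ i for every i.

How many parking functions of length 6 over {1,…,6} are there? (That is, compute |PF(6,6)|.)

16807

#PF = (7−6)·7^(6−1) = 1×16807 = 16807
One tuple (2,1,4,2,5,6) → sorted (1,2,2,4,5,6): b_i ≤ i ∀i, a PF.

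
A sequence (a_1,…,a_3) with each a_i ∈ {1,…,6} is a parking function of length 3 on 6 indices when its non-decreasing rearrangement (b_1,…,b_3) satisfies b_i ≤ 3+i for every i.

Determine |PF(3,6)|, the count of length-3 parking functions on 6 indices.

196

Count = (7−3)·7^(3−1) = 4 · 49 = 196 (Konheim–Weiss)
One tuple (3,5,3) → sorted (3,3,5): b_i ≤ 3+i ∀i, a PF.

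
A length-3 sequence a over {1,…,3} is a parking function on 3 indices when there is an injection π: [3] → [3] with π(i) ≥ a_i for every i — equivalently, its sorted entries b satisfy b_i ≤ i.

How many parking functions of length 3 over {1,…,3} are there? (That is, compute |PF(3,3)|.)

16

|PF(3,3)| = (3−3+1)·(3+1)^(3−1) = 1 · 16 = 16
One tuple (3,1,2) → sorted (1,2,3): b_i ≤ i ∀i, a PF.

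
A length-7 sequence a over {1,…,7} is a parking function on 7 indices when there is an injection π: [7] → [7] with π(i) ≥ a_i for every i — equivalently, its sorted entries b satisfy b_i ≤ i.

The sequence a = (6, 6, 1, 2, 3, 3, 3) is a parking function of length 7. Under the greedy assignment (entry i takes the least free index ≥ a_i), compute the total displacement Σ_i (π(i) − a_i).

4

Σπ(i) = 1+…+7 = 28; Σa = 6+6+1+2+3+3+3 = 24; disp = 28−24 = 4.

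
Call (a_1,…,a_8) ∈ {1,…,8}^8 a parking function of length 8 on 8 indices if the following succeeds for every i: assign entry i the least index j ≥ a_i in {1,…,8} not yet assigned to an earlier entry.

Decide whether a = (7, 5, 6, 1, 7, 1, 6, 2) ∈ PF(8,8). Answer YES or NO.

NO

Order a: b = (1, 1, 2, 5, 6, 6, 7, 7).
  b_1=1 ≤ 1
  b_2=1 ≤ 2
  b_3=2 ≤ 3
  b_4=5 > 4
  fails at i=4 ⇒ NO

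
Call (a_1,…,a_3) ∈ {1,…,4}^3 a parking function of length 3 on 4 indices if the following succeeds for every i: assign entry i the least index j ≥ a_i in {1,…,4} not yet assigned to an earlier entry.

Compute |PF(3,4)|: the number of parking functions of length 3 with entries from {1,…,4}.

50

|PF| = (4−3+1)·(4+1)^(3−1) = 2·25 = 50 [KW]
Example (2,2,3) → sorted (2,2,3): b_i ≤ 1+i ∀i, a PF.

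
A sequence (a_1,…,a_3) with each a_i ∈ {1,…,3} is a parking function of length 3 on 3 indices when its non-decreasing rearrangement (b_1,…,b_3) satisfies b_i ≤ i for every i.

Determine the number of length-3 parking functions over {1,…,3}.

|PF| = 1·4^2 = 1 · 16 = 16 (Pollak)
Check (2,1,2) → sorted (1,2,2): b_i ≤ i ∀i, a PF.

16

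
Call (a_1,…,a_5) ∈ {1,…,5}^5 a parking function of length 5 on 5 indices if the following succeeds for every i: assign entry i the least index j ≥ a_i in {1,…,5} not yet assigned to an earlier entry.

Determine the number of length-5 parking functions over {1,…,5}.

|PF| = (5−5+1)·(5+1)^(5−1) = 1×1296 = 1296 [KW]
Example (4,1,3,1,5) → sorted (1,1,3,4,5): b_i ≤ i ∀i, a PF.

1296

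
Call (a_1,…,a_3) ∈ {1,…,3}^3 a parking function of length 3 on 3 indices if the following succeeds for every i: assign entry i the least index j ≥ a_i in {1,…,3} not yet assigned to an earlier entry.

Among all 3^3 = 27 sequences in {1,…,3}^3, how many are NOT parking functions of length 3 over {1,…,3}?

|PF(3,3)| = (3+1−3)·(3+1)^{3−1} = 1×16 = 16 (Konheim–Weiss)
E.g. (2,3,3) → sorted (2,3,3): b_1=2>1, not a PF.
So 27 − 16 = 11 fail.

11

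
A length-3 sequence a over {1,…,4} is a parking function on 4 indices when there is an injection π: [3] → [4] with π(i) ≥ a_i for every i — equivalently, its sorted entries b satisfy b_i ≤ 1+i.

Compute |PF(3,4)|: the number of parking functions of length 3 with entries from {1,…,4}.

#PF = (5−3)·5^(3−1) = 2·25 = 50 [KW]
Example (4,3,2) → sorted (2,3,4): b_i ≤ 1+i ∀i, a PF.

50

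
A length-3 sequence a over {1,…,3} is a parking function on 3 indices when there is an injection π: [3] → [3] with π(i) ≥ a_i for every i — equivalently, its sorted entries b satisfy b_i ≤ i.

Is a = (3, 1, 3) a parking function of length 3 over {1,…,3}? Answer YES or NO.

NO

Rearranged: b = (1, 3, 3).
  b_1=1 ≤ 1
  b_2=3 > 2
  fails at i=2 ⇒ NO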